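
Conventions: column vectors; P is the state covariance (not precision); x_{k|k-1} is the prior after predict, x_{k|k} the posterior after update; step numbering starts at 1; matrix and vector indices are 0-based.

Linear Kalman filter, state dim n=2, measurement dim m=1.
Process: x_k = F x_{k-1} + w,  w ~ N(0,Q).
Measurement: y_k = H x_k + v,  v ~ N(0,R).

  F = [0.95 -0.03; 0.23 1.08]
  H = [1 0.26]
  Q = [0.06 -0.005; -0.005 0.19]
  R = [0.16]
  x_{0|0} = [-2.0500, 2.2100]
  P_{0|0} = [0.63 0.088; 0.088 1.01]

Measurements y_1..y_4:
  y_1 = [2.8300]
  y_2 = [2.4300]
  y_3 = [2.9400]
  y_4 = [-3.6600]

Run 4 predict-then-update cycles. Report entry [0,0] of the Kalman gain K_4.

K[0,0] = 0.3966

step 1: x^-=[-2.0138, 1.9153]  P^-=[0.6245 0.1896; 0.1896 1.4451]  S=[0.9808]  K=[0.6870; 0.5764]  nu=[4.3458]  x^+=[0.9717, 4.4204]  P^+=[0.1616 -0.1988; -0.1988 1.1192]
step 2: x^-=[0.7905, 4.9975]  P^-=[0.2182 -0.2085; -0.2085 1.4053]  S=[0.3647]  K=[0.4495; 0.4300]  nu=[0.3401]  x^+=[0.9434, 5.1438]  P^+=[0.1445 -0.2790; -0.2790 1.3378]
step 3: x^-=[0.7419, 5.7723]  P^-=[0.2075 -0.3011; -0.3011 1.6195]  S=[0.3204]  K=[0.4033; 0.3743]  nu=[0.6973]  x^+=[1.0231, 6.0332]  P^+=[0.1554 -0.3495; -0.3495 1.5746]
step 4: x^-=[0.7910, 6.7512]  P^-=[0.2216 -0.3782; -0.3782 1.8612]  S=[0.3107]  K=[0.3966; 0.3401]  nu=[-6.2063]  x^+=[-1.6707, 4.6406]  P^+=[0.1727 -0.4201; -0.4201 1.8252]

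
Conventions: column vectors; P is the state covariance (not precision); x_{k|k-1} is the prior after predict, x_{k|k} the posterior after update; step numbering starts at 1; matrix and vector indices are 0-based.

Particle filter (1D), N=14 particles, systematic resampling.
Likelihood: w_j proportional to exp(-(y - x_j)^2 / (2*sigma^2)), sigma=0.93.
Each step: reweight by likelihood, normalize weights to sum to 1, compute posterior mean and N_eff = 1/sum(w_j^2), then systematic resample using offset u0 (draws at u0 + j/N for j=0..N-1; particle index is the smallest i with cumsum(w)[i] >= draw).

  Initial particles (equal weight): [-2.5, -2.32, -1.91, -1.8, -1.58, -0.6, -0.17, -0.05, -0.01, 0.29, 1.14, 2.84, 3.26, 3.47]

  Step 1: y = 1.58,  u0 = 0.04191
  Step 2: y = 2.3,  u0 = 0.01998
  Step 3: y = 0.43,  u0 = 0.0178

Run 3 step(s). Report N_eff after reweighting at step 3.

N_eff = 7.3902

step 1: w=[0.0000, 0.0001, 0.0003, 0.0005, 0.0012, 0.0239, 0.0634, 0.0802, 0.0864, 0.1423, 0.3330, 0.1487, 0.0728, 0.0472]  mean=1.2112  Neff=5.5780  idx=[6, 7, 8, 9, 9, 10, 10, 10, 10, 10, 11, 11, 12, 13]
step 2: w=[0.0055, 0.0077, 0.0086, 0.0181, 0.0181, 0.0861, 0.0861, 0.0861, 0.0861, 0.0861, 0.1583, 0.1583, 0.1100, 0.0849]  mean=2.0523  Neff=9.3187  idx=[2, 5, 6, 7, 7, 8, 9, 10, 10, 11, 11, 12, 12, 13]
step 3: w=[0.1614, 0.1349, 0.1349, 0.1349, 0.1349, 0.1349, 0.1349, 0.0063, 0.0063, 0.0063, 0.0063, 0.0018, 0.0018, 0.0009]  mean=1.0066  Neff=7.3902  idx=[0, 0, 0, 1, 2, 2, 3, 3, 4, 4, 5, 5, 6, 6]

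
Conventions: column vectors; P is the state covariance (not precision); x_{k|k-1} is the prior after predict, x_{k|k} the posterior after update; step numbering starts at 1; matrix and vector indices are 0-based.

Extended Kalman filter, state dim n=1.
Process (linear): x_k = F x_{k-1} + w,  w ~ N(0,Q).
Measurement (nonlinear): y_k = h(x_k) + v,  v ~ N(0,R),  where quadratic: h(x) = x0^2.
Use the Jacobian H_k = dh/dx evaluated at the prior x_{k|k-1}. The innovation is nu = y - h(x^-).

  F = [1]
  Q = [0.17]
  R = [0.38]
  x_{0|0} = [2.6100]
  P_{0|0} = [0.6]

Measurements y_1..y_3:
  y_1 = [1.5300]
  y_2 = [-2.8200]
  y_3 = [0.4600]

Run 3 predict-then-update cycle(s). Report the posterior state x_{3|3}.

step 1: x^-=[2.6100]  P^-=[0.7700]  H_jac=[5.2200]  S=[21.3613]  K=[0.1882]  nu=[-5.2821]  x^+=[1.6161]  P^+=[0.0137]
step 2: x^-=[1.6161]  P^-=[0.1837]  H_jac=[3.2322]  S=[2.2991]  K=[0.2583]  nu=[-5.4318]  x^+=[0.2133]  P^+=[0.0304]
step 3: x^-=[0.2133]  P^-=[0.2004]  H_jac=[0.4267]  S=[0.4165]  K=[0.2053]  nu=[0.4145]  x^+=[0.2984]  P^+=[0.1828]

x_post = [0.2984]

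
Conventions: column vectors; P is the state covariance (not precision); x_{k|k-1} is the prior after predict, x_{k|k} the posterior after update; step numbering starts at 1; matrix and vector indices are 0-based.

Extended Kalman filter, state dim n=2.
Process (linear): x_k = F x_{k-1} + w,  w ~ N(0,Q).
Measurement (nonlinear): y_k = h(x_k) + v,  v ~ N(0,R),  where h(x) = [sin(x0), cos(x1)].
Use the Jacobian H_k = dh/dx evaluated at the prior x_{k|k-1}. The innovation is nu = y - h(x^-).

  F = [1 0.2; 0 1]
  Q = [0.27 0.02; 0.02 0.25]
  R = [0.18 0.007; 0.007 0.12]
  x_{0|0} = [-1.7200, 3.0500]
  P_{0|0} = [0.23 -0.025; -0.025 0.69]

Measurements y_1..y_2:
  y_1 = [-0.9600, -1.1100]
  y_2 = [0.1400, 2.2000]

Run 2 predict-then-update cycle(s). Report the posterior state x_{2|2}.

x_post = [-0.1923, 2.4956]

step 1: x^-=[-1.1100, 3.0500]  P^-=[0.5176 0.1330; 0.1330 0.9400]  H_jac=[0.4447 0.0000; 0.0000 -0.0915]  S=[0.2823 0.0016; 0.0016 0.1279]  K=[0.8158 -0.1053; 0.2133 -0.6751]  nu=[-0.0643, -0.1142]  x^+=[-1.1504, 3.1134]  P^+=[0.3286 0.0757; 0.0757 0.8693]
step 2: x^-=[-0.5278, 3.1134]  P^-=[0.6636 0.2696; 0.2696 1.1193]  H_jac=[0.8639 0.0000; 0.0000 -0.0282]  S=[0.6753 0.0004; 0.0004 0.1209]  K=[0.8490 -0.0659; 0.3450 -0.2625]  nu=[0.6436, 3.1996]  x^+=[-0.1923, 2.4956]  P^+=[0.1764 0.0698; 0.0698 1.0307]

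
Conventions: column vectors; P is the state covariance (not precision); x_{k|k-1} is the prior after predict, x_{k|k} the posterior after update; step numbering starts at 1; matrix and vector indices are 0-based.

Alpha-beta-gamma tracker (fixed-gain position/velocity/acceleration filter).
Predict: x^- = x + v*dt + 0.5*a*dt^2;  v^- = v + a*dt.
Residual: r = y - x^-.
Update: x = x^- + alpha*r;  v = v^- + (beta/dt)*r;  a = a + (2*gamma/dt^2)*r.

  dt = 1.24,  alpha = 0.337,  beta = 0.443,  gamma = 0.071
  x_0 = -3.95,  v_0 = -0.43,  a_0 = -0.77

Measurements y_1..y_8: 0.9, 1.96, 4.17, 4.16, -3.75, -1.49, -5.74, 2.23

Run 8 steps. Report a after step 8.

step 1: x_pred=-5.0752  r=5.9752  x^+=-3.0615  v^+=0.7499  a^+=-0.2182
step 2: x_pred=-2.2994  r=4.2594  x^+=-0.8640  v^+=2.0010  a^+=0.1752
step 3: x_pred=1.7520  r=2.4180  x^+=2.5669  v^+=3.0821  a^+=0.3985
step 4: x_pred=6.6951  r=-2.5351  x^+=5.8407  v^+=2.6706  a^+=0.1644
step 5: x_pred=9.2787  r=-13.0287  x^+=4.8880  v^+=-1.7802  a^+=-1.0388
step 6: x_pred=1.8819  r=-3.3719  x^+=0.7456  v^+=-4.2730  a^+=-1.3502
step 7: x_pred=-5.5910  r=-0.1490  x^+=-5.6412  v^+=-6.0005  a^+=-1.3640
step 8: x_pred=-14.1305  r=16.3605  x^+=-8.6170  v^+=-1.8470  a^+=0.1469

a_post = 0.1469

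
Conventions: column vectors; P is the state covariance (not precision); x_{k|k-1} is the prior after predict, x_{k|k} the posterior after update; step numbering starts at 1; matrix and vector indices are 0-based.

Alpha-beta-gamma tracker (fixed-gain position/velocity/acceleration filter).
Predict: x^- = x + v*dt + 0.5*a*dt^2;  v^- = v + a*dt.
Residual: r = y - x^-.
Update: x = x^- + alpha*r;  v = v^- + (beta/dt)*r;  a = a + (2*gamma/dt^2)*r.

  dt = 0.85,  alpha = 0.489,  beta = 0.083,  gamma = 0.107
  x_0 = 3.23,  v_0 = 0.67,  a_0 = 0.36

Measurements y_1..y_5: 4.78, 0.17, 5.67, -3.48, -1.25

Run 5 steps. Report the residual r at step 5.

step 1: x_pred=3.9295  r=0.8505  x^+=4.3454  v^+=1.0590  a^+=0.6119
step 2: x_pred=5.4667  r=-5.2967  x^+=2.8766  v^+=1.0620  a^+=-0.9569
step 3: x_pred=3.4336  r=2.2364  x^+=4.5272  v^+=0.4669  a^+=-0.2945
step 4: x_pred=4.8177  r=-8.2977  x^+=0.7601  v^+=-0.5936  a^+=-2.7522
step 5: x_pred=-0.7387  r=-0.5113  x^+=-0.9887  v^+=-2.9830  a^+=-2.9037

resid = -0.5113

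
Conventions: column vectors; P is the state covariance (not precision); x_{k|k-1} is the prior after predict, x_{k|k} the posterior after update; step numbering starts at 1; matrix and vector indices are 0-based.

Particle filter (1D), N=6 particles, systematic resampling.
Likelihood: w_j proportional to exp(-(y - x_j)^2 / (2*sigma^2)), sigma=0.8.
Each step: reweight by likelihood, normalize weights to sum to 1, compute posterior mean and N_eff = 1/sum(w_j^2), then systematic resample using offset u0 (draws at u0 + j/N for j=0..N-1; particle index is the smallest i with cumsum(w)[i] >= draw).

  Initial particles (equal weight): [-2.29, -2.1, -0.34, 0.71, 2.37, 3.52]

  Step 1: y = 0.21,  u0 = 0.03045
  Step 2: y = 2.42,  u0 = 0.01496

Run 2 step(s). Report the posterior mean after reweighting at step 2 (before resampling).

step 1: w=[0.0046, 0.0093, 0.4752, 0.4951, 0.0157, 0.0001]  mean=0.1976  Neff=2.1219  idx=[2, 2, 2, 3, 3, 3]
step 2: w=[0.0083, 0.0083, 0.0083, 0.3250, 0.3250, 0.3250]  mean=0.6838  Neff=3.1532  idx=[1, 3, 3, 4, 5, 5]

post_mean = 0.6838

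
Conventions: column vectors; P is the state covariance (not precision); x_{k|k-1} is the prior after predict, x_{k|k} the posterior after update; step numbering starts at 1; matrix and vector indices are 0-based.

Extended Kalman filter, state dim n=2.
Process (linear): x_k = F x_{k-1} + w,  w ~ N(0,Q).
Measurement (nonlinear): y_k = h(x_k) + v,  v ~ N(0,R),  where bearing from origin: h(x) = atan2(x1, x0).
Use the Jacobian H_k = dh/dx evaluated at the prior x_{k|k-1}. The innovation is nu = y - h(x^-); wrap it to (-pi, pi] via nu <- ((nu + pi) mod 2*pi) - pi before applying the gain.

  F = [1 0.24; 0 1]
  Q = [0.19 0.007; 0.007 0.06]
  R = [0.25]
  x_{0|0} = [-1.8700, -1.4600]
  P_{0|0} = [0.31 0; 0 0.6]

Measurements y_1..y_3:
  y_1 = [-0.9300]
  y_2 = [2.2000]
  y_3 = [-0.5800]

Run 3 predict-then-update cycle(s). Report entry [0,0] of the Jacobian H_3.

step 1: x^-=[-2.2204, -1.4600]  P^-=[0.5346 0.1510; 0.1510 0.6600]  H_jac=[0.2067 -0.3144]  S=[0.3185]  K=[0.1979; -0.5536]  nu=[1.6299]  x^+=[-1.8978, -2.3623]  P^+=[0.5221 0.1859; 0.1859 0.5624]
step 2: x^-=[-2.4647, -2.3623]  P^-=[0.8337 0.3279; 0.3279 0.6224]  H_jac=[0.2027 -0.2115]  S=[0.2840]  K=[0.3509; -0.2295]  nu=[-1.7058]  x^+=[-3.0632, -1.9709]  P^+=[0.7987 0.3507; 0.3507 0.6074]
step 3: x^-=[-3.5363, -1.9709]  P^-=[1.1921 0.5035; 0.5035 0.6674]  H_jac=[0.1203 -0.2158]  S=[0.2722]  K=[0.1275; -0.3066]  nu=[2.0531]  x^+=[-3.2744, -2.6005]  P^+=[1.1877 0.5142; 0.5142 0.6419]

H_jac[0,0] = 0.1203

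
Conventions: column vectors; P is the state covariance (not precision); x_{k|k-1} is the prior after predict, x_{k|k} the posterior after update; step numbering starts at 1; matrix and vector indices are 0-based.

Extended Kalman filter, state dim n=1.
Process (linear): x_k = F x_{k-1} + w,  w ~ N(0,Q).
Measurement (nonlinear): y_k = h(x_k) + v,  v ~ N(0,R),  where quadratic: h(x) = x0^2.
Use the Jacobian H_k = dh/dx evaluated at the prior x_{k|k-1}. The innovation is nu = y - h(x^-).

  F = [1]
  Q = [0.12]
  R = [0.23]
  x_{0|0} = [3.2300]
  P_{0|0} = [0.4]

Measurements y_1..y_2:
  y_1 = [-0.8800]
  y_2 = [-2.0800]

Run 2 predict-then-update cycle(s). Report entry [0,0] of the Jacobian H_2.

H_jac[0,0] = 2.9943

step 1: x^-=[3.2300]  P^-=[0.5200]  H_jac=[6.4600]  S=[21.9304]  K=[0.1532]  nu=[-11.3129]  x^+=[1.4971]  P^+=[0.0055]
step 2: x^-=[1.4971]  P^-=[0.1255]  H_jac=[2.9943]  S=[1.3548]  K=[0.2773]  nu=[-4.3214]  x^+=[0.2989]  P^+=[0.0213]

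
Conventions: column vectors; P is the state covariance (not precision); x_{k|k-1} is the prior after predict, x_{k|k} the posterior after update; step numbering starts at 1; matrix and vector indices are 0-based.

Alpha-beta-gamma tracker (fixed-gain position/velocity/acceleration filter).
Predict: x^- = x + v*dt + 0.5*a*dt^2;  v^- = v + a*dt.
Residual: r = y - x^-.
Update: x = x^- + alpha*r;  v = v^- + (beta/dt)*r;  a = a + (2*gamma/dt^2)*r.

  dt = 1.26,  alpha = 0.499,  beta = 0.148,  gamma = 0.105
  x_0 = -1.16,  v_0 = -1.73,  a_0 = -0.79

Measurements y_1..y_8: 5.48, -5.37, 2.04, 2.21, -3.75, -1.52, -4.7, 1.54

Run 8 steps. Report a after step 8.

step 1: x_pred=-3.9669  r=9.4469  x^+=0.7471  v^+=-1.6158  a^+=0.4596
step 2: x_pred=-0.9239  r=-4.4461  x^+=-3.1425  v^+=-1.5589  a^+=-0.1285
step 3: x_pred=-5.2088  r=7.2488  x^+=-1.5916  v^+=-0.8694  a^+=0.8303
step 4: x_pred=-2.0280  r=4.2380  x^+=0.0868  v^+=0.6746  a^+=1.3909
step 5: x_pred=2.0409  r=-5.7909  x^+=-0.8488  v^+=1.7469  a^+=0.6249
step 6: x_pred=1.8484  r=-3.3684  x^+=0.1676  v^+=2.1387  a^+=0.1794
step 7: x_pred=3.0047  r=-7.7047  x^+=-0.8400  v^+=1.4597  a^+=-0.8398
step 8: x_pred=0.3326  r=1.2074  x^+=0.9351  v^+=0.5434  a^+=-0.6801

a_post = -0.6801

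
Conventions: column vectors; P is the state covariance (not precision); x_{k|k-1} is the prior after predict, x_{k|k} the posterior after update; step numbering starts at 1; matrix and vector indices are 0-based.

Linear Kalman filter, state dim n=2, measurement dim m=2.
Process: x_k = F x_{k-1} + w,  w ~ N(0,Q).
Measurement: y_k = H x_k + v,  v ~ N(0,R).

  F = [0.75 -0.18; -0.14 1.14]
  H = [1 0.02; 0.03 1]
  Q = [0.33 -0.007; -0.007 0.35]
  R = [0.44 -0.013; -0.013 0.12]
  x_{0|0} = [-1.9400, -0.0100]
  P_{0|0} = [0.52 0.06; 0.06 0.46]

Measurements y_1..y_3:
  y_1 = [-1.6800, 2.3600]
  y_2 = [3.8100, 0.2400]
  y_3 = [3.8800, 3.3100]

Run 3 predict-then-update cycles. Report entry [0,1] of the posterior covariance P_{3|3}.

P_post[0,1] = -0.0183

step 1: x^-=[-1.4532, 0.2602]  P^-=[0.6212 -0.1032; -0.1032 0.9389]  S=[1.0575 -0.0788; -0.0788 1.0532]  K=[0.5828 -0.0367; -0.0137 0.8874]  nu=[-0.2320, 2.1434]  x^+=[-1.6670, 2.1655]  P^+=[0.2573 -0.0197; -0.0197 0.1073]
step 2: x^-=[-1.6400, 2.7021]  P^-=[0.4835 -0.0734; -0.0734 0.5007]  S=[0.9208 -0.0619; -0.0619 0.6168]  K=[0.5206 -0.0432; -0.0146 0.8068]  nu=[5.3960, -2.4129]  x^+=[1.2734, 0.6767]  P^+=[0.2300 -0.0189; -0.0189 0.0976]
step 3: x^-=[0.8333, 0.5931]  P^-=[0.4676 -0.0678; -0.0678 0.4873]  S=[0.9051 -0.0570; -0.0570 0.6037]  K=[0.5126 -0.0406; -0.0135 0.8026]  nu=[3.0349, 2.6919]  x^+=[2.2797, 2.7126]  P^+=[0.2264 -0.0183; -0.0183 0.0970]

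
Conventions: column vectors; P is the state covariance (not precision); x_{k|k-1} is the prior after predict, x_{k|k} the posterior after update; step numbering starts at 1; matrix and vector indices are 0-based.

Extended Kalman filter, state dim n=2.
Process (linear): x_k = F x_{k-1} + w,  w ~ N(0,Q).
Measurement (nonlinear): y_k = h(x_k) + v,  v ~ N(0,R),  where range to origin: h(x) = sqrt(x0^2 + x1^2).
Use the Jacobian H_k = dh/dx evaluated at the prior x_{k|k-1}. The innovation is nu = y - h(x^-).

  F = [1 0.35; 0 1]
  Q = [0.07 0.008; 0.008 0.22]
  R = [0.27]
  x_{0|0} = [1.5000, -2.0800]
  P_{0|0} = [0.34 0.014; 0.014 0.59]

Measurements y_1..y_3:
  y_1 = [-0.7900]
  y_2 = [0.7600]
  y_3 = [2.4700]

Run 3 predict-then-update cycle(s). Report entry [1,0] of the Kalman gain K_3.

step 1: x^-=[0.7720, -2.0800]  P^-=[0.4921 0.2285; 0.2285 0.8100]  H_jac=[0.3480 -0.9375]  S=[0.8924]  K=[-0.0482; -0.7618]  nu=[-3.0086]  x^+=[0.9170, 0.2121]  P^+=[0.4900 0.1957; 0.1957 0.2921]
step 2: x^-=[0.9912, 0.2121]  P^-=[0.7328 0.3060; 0.3060 0.5121]  H_jac=[0.9779 0.2092]  S=[1.1183]  K=[0.6980; 0.3633]  nu=[-0.2536]  x^+=[0.8142, 0.1199]  P^+=[0.1879 0.0223; 0.0223 0.3644]
step 3: x^-=[0.8561, 0.1199]  P^-=[0.3182 0.1579; 0.1579 0.5844]  H_jac=[0.9903 0.1387]  S=[0.6367]  K=[0.5294; 0.3729]  nu=[1.6055]  x^+=[1.7060, 0.7186]  P^+=[0.1398 0.0322; 0.0322 0.4959]

K[1,0] = 0.3729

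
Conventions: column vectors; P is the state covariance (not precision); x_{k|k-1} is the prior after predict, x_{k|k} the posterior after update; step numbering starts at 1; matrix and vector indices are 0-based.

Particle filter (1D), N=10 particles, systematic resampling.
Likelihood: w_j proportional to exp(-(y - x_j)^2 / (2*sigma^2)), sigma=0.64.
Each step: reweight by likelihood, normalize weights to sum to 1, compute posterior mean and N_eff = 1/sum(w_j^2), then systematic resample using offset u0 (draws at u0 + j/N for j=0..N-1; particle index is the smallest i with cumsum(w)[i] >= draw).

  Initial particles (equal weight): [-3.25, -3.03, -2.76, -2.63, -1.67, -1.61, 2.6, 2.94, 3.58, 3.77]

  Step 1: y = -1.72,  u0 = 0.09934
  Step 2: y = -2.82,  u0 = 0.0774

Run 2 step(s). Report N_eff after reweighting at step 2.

step 1: w=[0.0205, 0.0441, 0.0956, 0.1303, 0.3569, 0.3527, 0.0000, 0.0000, 0.0000, 0.0000]  mean=-1.9705  Neff=3.5688  idx=[2, 3, 4, 4, 4, 4, 5, 5, 5, 5]
step 2: w=[0.2913, 0.2799, 0.0582, 0.0582, 0.0582, 0.0582, 0.0490, 0.0490, 0.0490, 0.0490]  mean=-2.2445  Neff=5.3662  idx=[0, 0, 0, 1, 1, 2, 3, 5, 7, 9]

N_eff = 5.3662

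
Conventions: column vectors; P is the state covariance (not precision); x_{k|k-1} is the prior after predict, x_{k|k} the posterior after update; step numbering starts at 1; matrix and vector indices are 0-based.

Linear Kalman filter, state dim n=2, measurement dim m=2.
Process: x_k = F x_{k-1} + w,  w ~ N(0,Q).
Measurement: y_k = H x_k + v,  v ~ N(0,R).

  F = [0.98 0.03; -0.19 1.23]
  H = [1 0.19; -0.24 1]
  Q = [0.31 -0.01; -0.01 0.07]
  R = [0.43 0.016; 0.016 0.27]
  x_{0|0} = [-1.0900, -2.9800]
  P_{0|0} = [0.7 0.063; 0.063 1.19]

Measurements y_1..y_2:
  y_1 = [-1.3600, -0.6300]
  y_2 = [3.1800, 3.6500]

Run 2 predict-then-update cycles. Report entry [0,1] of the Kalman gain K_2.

step 1: x^-=[-1.1576, -3.4583]  P^-=[0.9871 -0.0208; -0.0208 1.8662]  S=[1.4765 0.1138; 0.1138 2.2030]  K=[0.6775 -0.1520; 0.1612 0.8410]  nu=[0.4547, 2.5505]  x^+=[-1.2372, -1.2400]  P^+=[0.2818 0.0374; 0.0374 0.2386]
step 2: x^-=[-1.2496, -1.2901]  P^-=[0.5831 -0.0088; -0.0088 0.4237]  S=[1.0250 -0.0518; -0.0518 0.7315]  K=[0.5589 -0.1637; 0.0998 0.5892]  nu=[4.6747, 4.6402]  x^+=[0.6036, 1.9102]  P^+=[0.2338 0.0208; 0.0208 0.1657]

K[0,1] = -0.1637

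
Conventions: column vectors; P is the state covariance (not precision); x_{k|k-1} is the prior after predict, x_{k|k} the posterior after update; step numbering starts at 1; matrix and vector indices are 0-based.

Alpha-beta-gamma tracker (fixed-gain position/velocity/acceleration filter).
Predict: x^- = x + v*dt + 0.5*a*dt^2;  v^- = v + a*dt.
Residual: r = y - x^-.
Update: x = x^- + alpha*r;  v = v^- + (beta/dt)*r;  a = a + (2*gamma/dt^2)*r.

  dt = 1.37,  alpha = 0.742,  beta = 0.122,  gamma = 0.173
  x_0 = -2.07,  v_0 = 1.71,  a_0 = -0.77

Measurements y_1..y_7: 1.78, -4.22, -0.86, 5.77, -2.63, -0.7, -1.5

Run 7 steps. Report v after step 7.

step 1: x_pred=-0.4499  r=2.2299  x^+=1.2047  v^+=0.8537  a^+=-0.3589
step 2: x_pred=2.0374  r=-6.2574  x^+=-2.6056  v^+=-0.1953  a^+=-1.5125
step 3: x_pred=-4.2925  r=3.4325  x^+=-1.7456  v^+=-1.9617  a^+=-0.8797
step 4: x_pred=-5.2586  r=11.0286  x^+=2.9246  v^+=-2.1847  a^+=1.1534
step 5: x_pred=1.0139  r=-3.6439  x^+=-1.6899  v^+=-0.9291  a^+=0.4817
step 6: x_pred=-2.5107  r=1.8107  x^+=-1.1672  v^+=-0.1080  a^+=0.8154
step 7: x_pred=-0.5498  r=-0.9502  x^+=-1.2549  v^+=0.9246  a^+=0.6403

v_post = 0.9246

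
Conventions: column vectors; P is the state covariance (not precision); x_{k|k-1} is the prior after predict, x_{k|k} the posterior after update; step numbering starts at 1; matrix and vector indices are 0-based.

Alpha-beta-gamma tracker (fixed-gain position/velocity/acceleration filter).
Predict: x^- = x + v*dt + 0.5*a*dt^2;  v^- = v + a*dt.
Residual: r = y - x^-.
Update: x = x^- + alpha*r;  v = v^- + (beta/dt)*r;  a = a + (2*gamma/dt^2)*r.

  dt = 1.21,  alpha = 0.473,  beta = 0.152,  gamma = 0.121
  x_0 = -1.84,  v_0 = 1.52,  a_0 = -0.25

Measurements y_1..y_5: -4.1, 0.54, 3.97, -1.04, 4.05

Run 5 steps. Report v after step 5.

v_post = 0.4352

step 1: x_pred=-0.1838  r=-3.9162  x^+=-2.0362  v^+=0.7255  a^+=-0.8973
step 2: x_pred=-1.8151  r=2.3551  x^+=-0.7012  v^+=-0.0643  a^+=-0.5080
step 3: x_pred=-1.1509  r=5.1209  x^+=1.2713  v^+=-0.0358  a^+=0.3384
step 4: x_pred=1.4757  r=-2.5157  x^+=0.2858  v^+=0.0577  a^+=-0.0774
step 5: x_pred=0.2989  r=3.7511  x^+=2.0732  v^+=0.4352  a^+=0.5426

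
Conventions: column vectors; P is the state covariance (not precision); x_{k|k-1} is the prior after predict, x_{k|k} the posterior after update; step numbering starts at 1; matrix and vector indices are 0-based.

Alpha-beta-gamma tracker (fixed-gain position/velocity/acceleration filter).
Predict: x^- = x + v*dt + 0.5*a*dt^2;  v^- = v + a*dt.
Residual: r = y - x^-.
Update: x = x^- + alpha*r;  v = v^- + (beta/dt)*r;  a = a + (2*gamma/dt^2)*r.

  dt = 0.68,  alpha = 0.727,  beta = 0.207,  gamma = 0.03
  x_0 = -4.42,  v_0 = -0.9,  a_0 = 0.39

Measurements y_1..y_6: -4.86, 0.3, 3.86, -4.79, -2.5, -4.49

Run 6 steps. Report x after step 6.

step 1: x_pred=-4.9418  r=0.0818  x^+=-4.8823  v^+=-0.6099  a^+=0.4006
step 2: x_pred=-5.2044  r=5.5044  x^+=-1.2027  v^+=1.3381  a^+=1.1149
step 3: x_pred=-0.0350  r=3.8950  x^+=2.7967  v^+=3.2819  a^+=1.6203
step 4: x_pred=5.4030  r=-10.1930  x^+=-2.0073  v^+=1.2809  a^+=0.2977
step 5: x_pred=-1.0675  r=-1.4325  x^+=-2.1089  v^+=1.0472  a^+=0.1118
step 6: x_pred=-1.3710  r=-3.1190  x^+=-3.6385  v^+=0.1737  a^+=-0.2929

x_post = -3.6385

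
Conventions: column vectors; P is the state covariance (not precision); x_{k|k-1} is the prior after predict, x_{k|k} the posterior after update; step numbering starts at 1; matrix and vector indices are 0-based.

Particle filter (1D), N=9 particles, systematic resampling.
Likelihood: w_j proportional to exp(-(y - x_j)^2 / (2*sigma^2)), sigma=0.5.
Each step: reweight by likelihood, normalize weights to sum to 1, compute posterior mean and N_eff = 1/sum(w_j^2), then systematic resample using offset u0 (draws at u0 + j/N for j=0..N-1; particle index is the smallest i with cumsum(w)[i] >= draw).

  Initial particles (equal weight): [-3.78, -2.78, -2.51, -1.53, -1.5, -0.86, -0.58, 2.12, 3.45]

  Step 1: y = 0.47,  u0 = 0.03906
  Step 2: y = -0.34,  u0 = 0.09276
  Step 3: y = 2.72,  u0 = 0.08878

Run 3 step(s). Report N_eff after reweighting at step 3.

N_eff = 8.0420

step 1: w=[0.0000, 0.0000, 0.0000, 0.0023, 0.0029, 0.2014, 0.7635, 0.0299, 0.0000]  mean=-0.5606  Neff=1.6017  idx=[5, 5, 6, 6, 6, 6, 6, 6, 6]
step 2: w=[0.0787, 0.0787, 0.1204, 0.1204, 0.1204, 0.1204, 0.1204, 0.1204, 0.1204]  mean=-0.6240  Neff=8.7858  idx=[1, 2, 3, 4, 5, 6, 7, 7, 8]
step 3: w=[0.0026, 0.1247, 0.1247, 0.1247, 0.1247, 0.1247, 0.1247, 0.1247, 0.1247]  mean=-0.5807  Neff=8.0420  idx=[1, 2, 3, 4, 5, 6, 7, 7, 8]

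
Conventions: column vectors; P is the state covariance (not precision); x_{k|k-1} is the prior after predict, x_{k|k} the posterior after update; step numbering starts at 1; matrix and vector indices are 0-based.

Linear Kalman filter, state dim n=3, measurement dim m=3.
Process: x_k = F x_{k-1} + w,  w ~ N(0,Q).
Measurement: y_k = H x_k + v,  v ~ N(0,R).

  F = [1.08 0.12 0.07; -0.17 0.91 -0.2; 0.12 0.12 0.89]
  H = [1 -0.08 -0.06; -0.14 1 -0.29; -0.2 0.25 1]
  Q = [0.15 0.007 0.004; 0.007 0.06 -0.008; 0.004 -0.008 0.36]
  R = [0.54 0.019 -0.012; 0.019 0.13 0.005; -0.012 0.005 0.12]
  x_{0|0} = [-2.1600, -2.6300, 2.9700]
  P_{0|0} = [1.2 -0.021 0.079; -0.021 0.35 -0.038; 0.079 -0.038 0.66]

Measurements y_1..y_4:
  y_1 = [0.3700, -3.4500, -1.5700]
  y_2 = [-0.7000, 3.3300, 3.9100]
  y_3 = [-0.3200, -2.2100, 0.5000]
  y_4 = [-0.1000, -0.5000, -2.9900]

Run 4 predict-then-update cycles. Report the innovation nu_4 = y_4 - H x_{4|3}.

step 1: x^-=[-2.4405, -2.6201, 2.0685]  P^-=[1.5638 -0.2241 0.2749; -0.2241 0.4366 -0.1573; 0.2749 -0.1573 0.9133]  S=[2.1113 -0.5172 -0.1548; -0.5172 0.8504 -0.2227; -0.1548 -0.2227 0.9569]  K=[0.6887 -0.2049 -0.0344; 0.0617 0.6850 0.1659; 0.1046 -0.2657 0.8109]  nu=[2.7250, -0.5717, -3.4716]  x^+=[-0.3272, -3.4194, -0.3098]  P^+=[0.3755 0.0529 0.0485; 0.0529 0.1008 0.0080; 0.0485 0.0080 0.1024]
step 2: x^-=[-0.7854, -2.9941, -0.7253]  P^-=[0.6112 -0.0122 0.1160; -0.0122 0.1424 -0.0204; 0.1160 -0.0204 0.4616]  S=[1.1416 -0.1142 -0.0487; -0.1142 0.3479 -0.1017; -0.0487 -0.1017 0.5595]  K=[0.5082 -0.2142 -0.0113; 0.0334 0.4777 0.1213; 0.0856 -0.2466 0.7370]  nu=[-0.1976, 6.0038, 5.2267]  x^+=[-2.2309, 0.5012, 1.6293]  P^+=[0.2753 0.0315 0.0387; 0.0315 0.0694 0.0055; 0.0387 0.0055 0.0925]
step 3: x^-=[-2.2352, 0.5094, 1.2425]  P^-=[0.4867 -0.0155 0.0891; -0.0155 0.1200 -0.0222; 0.0891 -0.0222 0.4486]  S=[1.0207 -0.0909 -0.0505; -0.0909 0.3217 -0.1057; -0.0505 -0.1057 0.5504]  K=[0.4521 -0.2202 -0.0228; 0.0212 0.4406 0.1064; 0.0766 -0.2501 0.7316]  nu=[2.0305, -2.6720, -1.3169]  x^+=[-0.6988, -0.7651, 1.1028]  P^+=[0.2441 0.0238 0.0336; 0.0238 0.0627 0.0038; 0.0336 0.0038 0.0914]
step 4: x^-=[-0.7693, -0.7980, 0.8059]  P^-=[0.4474 -0.0169 0.0787; -0.0169 0.1161 -0.0232; 0.0787 -0.0232 0.4455]  S=[0.9828 -0.0836 -0.0532; -0.0836 0.3169 -0.1066; -0.0532 -0.1066 0.5493]  K=[0.4317 -0.2185 -0.0279; 0.0173 0.4342 0.1027; 0.0730 -0.2506 0.7303]  nu=[0.6538, 0.4240, -3.7502]  x^+=[-0.4749, -0.9879, -1.9914]  P^+=[0.2329 0.0214 0.0316; 0.0214 0.0612 0.0033; 0.0316 0.0033 0.0910]

innov = [0.6538, 0.4240, -3.7502]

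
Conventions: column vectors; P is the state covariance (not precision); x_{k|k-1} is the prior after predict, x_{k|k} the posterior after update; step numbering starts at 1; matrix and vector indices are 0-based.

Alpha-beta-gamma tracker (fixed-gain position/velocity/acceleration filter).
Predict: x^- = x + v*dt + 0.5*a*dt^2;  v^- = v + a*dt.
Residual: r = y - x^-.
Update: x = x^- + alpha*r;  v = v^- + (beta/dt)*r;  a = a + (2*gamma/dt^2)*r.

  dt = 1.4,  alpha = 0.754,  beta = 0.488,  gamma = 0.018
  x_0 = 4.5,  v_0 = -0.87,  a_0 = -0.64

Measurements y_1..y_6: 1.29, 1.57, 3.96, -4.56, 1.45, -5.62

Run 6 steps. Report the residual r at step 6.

step 1: x_pred=2.6548  r=-1.3648  x^+=1.6257  v^+=-2.2417  a^+=-0.6651
step 2: x_pred=-2.1644  r=3.7344  x^+=0.6513  v^+=-1.8711  a^+=-0.5965
step 3: x_pred=-2.5528  r=6.5128  x^+=2.3579  v^+=-0.4360  a^+=-0.4769
step 4: x_pred=1.2801  r=-5.8401  x^+=-3.1233  v^+=-3.1393  a^+=-0.5841
step 5: x_pred=-8.0908  r=9.5408  x^+=-0.8970  v^+=-0.6314  a^+=-0.4089
step 6: x_pred=-2.1817  r=-3.4383  x^+=-4.7742  v^+=-2.4023  a^+=-0.4720

resid = -3.4383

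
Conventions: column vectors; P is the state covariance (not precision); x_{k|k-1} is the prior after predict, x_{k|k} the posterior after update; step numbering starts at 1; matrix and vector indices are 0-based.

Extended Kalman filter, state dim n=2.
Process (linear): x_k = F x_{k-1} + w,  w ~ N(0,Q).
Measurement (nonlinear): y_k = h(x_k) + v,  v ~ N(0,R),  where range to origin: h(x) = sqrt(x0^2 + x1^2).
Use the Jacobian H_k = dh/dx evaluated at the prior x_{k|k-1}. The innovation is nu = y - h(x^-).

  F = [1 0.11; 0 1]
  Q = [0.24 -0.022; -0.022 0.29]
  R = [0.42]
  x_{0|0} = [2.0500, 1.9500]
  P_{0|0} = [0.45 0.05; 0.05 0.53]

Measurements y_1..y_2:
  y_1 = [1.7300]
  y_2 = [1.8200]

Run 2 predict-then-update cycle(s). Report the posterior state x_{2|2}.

step 1: x^-=[2.2645, 1.9500]  P^-=[0.7074 0.0863; 0.0863 0.8200]  H_jac=[0.7578 0.6525]  S=[1.2607]  K=[0.4699; 0.4763]  nu=[-1.2584]  x^+=[1.6732, 1.3506]  P^+=[0.4291 -0.1958; -0.1958 0.5340]
step 2: x^-=[1.8218, 1.3506]  P^-=[0.6325 -0.1591; -0.1591 0.8240]  H_jac=[0.8033 0.5956]  S=[0.9682]  K=[0.4269; 0.3749]  nu=[-0.4478]  x^+=[1.6306, 1.1828]  P^+=[0.4560 -0.3140; -0.3140 0.6879]

x_post = [1.6306, 1.1828]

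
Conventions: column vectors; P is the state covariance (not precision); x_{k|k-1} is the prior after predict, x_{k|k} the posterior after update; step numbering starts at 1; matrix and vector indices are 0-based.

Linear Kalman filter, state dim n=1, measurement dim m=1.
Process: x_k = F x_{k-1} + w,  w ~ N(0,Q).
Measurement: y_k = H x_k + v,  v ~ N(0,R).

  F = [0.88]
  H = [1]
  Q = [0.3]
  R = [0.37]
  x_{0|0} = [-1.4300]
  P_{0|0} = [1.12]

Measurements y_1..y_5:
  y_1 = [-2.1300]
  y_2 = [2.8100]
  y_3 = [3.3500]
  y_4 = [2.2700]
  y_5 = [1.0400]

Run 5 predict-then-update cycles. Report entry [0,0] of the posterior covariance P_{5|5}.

step 1: x^-=[-1.2584]  P^-=[1.1673]  S=[1.5373]  K=[0.7593]  nu=[-0.8716]  x^+=[-1.9202]  P^+=[0.2809]
step 2: x^-=[-1.6898]  P^-=[0.5176]  S=[0.8876]  K=[0.5831]  nu=[4.4998]  x^+=[0.9342]  P^+=[0.2158]
step 3: x^-=[0.8221]  P^-=[0.4671]  S=[0.8371]  K=[0.5580]  nu=[2.5279]  x^+=[2.2326]  P^+=[0.2065]
step 4: x^-=[1.9647]  P^-=[0.4599]  S=[0.8299]  K=[0.5542]  nu=[0.3053]  x^+=[2.1339]  P^+=[0.2050]
step 5: x^-=[1.8778]  P^-=[0.4588]  S=[0.8288]  K=[0.5536]  nu=[-0.8378]  x^+=[1.4140]  P^+=[0.2048]

P_post[0,0] = 0.2048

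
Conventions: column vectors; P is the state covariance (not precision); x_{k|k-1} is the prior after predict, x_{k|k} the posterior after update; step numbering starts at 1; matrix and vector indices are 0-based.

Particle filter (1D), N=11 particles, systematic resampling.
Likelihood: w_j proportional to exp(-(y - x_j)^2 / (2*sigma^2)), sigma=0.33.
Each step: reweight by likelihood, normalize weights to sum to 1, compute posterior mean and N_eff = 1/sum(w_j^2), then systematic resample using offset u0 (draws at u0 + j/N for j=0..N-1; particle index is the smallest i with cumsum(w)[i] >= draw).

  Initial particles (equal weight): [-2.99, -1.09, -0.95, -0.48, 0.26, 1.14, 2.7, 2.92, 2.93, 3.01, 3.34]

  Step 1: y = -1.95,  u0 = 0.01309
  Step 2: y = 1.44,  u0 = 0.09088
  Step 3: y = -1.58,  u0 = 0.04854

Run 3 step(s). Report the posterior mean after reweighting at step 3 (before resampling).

post_mean = -0.9739

step 1: w=[0.1376, 0.6614, 0.2001, 0.0010, 0.0000, 0.0000, 0.0000, 0.0000, 0.0000, 0.0000, 0.0000]  mean=-1.3228  Neff=2.0146  idx=[0, 0, 1, 1, 1, 1, 1, 1, 1, 2, 2]
step 2: w=[0.0000, 0.0000, 0.0184, 0.0184, 0.0184, 0.0184, 0.0184, 0.0184, 0.0184, 0.4355, 0.4355]  mean=-0.9681  Neff=2.6199  idx=[6, 9, 9, 9, 9, 9, 10, 10, 10, 10, 10]
step 3: w=[0.1704, 0.0830, 0.0830, 0.0830, 0.0830, 0.0830, 0.0830, 0.0830, 0.0830, 0.0830, 0.0830]  mean=-0.9739  Neff=10.2184  idx=[0, 0, 1, 2, 3, 5, 6, 7, 8, 9, 10]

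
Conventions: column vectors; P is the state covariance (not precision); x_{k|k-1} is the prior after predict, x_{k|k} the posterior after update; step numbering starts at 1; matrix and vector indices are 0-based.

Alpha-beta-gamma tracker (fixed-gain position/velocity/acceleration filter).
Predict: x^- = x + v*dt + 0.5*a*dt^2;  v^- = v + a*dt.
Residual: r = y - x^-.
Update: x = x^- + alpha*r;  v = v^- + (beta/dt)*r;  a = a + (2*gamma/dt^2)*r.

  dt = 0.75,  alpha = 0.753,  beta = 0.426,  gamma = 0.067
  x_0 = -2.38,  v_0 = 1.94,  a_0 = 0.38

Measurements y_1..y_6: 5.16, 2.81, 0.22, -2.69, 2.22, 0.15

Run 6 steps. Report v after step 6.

v_post = -1.1506

step 1: x_pred=-0.8181  r=5.9781  x^+=3.6834  v^+=5.6206  a^+=1.8041
step 2: x_pred=8.4062  r=-5.5962  x^+=4.1923  v^+=3.7950  a^+=0.4710
step 3: x_pred=7.1710  r=-6.9510  x^+=1.9369  v^+=0.2001  a^+=-1.1849
step 4: x_pred=1.7537  r=-4.4437  x^+=-1.5924  v^+=-3.2126  a^+=-2.2435
step 5: x_pred=-4.6329  r=6.8529  x^+=0.5273  v^+=-1.0028  a^+=-0.6110
step 6: x_pred=-0.3966  r=0.5466  x^+=0.0150  v^+=-1.1506  a^+=-0.4808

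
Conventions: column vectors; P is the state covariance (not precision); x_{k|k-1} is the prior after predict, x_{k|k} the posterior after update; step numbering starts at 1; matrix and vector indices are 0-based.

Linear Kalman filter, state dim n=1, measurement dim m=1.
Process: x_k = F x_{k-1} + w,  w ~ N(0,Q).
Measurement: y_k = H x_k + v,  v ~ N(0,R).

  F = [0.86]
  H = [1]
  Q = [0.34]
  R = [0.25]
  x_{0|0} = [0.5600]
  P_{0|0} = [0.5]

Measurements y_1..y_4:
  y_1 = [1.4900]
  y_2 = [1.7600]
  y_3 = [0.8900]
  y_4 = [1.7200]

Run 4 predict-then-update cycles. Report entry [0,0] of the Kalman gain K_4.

step 1: x^-=[0.4816]  P^-=[0.7098]  S=[0.9598]  K=[0.7395]  nu=[1.0084]  x^+=[1.2273]  P^+=[0.1849]
step 2: x^-=[1.0555]  P^-=[0.4767]  S=[0.7267]  K=[0.6560]  nu=[0.7045]  x^+=[1.5177]  P^+=[0.1640]
step 3: x^-=[1.3052]  P^-=[0.4613]  S=[0.7113]  K=[0.6485]  nu=[-0.4152]  x^+=[1.0359]  P^+=[0.1621]
step 4: x^-=[0.8909]  P^-=[0.4599]  S=[0.7099]  K=[0.6478]  nu=[0.8291]  x^+=[1.4280]  P^+=[0.1620]

K[0,0] = 0.6478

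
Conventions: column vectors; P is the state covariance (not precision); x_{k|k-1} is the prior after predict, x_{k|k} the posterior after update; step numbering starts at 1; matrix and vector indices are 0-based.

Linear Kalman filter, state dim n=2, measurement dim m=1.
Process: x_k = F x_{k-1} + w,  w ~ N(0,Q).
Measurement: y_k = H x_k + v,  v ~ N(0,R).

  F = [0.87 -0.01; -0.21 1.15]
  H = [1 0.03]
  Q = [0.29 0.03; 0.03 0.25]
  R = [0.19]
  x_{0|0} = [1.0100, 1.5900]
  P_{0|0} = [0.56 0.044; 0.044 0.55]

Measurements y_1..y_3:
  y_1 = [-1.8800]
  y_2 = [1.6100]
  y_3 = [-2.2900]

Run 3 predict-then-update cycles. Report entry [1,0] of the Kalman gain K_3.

K[1,0] = 0.0241

step 1: x^-=[0.8628, 1.6164]  P^-=[0.7132 -0.0345; -0.0345 0.9808]  S=[0.9020]  K=[0.7895; -0.0057]  nu=[-2.7913]  x^+=[-1.3410, 1.6322]  P^+=[0.1509 -0.0305; -0.0305 0.9808]
step 2: x^-=[-1.1830, 2.1586]  P^-=[0.4049 -0.0394; -0.0394 1.5685]  S=[0.5939]  K=[0.6797; 0.0128]  nu=[2.7282]  x^+=[0.6714, 2.1936]  P^+=[0.1305 -0.0446; -0.0446 1.5684]
step 3: x^-=[0.5622, 2.3817]  P^-=[0.3897 -0.0566; -0.0566 2.3515]  S=[0.5784]  K=[0.6708; 0.0241]  nu=[-2.9236]  x^+=[-1.3990, 2.3112]  P^+=[0.1294 -0.0660; -0.0660 2.3512]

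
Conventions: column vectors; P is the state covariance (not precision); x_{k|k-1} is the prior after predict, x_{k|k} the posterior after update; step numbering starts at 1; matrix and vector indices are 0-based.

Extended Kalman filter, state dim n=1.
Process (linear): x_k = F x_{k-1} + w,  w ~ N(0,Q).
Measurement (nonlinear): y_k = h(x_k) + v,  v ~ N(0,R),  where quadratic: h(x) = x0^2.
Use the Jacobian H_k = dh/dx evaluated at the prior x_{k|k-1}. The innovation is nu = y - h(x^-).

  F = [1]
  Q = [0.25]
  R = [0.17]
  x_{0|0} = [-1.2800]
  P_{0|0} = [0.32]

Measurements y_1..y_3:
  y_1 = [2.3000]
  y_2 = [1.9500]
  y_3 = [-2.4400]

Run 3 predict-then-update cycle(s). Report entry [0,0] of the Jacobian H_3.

H_jac[0,0] = -2.8196

step 1: x^-=[-1.2800]  P^-=[0.5700]  H_jac=[-2.5600]  S=[3.9056]  K=[-0.3736]  nu=[0.6616]  x^+=[-1.5272]  P^+=[0.0248]
step 2: x^-=[-1.5272]  P^-=[0.2748]  H_jac=[-3.0544]  S=[2.7338]  K=[-0.3070]  nu=[-0.3823]  x^+=[-1.4098]  P^+=[0.0171]
step 3: x^-=[-1.4098]  P^-=[0.2671]  H_jac=[-2.8196]  S=[2.2934]  K=[-0.3284]  nu=[-4.4276]  x^+=[0.0441]  P^+=[0.0198]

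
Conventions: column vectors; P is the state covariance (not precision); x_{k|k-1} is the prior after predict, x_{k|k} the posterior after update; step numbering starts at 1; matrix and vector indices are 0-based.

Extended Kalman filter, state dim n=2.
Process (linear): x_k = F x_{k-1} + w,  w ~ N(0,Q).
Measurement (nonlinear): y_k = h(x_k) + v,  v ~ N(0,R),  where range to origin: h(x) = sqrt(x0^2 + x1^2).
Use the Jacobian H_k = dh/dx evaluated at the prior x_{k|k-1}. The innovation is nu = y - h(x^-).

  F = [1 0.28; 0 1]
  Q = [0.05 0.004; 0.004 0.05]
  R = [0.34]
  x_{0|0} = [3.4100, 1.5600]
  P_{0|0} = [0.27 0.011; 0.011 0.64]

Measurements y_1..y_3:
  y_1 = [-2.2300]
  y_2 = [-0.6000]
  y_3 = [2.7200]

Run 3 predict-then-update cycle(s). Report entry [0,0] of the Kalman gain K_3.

K[0,0] = 0.4743

step 1: x^-=[3.8468, 1.5600]  P^-=[0.3763 0.1942; 0.1942 0.6900]  H_jac=[0.9267 0.3758]  S=[0.8959]  K=[0.4707; 0.4903]  nu=[-6.3811]  x^+=[0.8430, -1.5687]  P^+=[0.1778 -0.0126; -0.0126 0.4746]
step 2: x^-=[0.4038, -1.5687]  P^-=[0.2580 0.1243; 0.1243 0.5246]  H_jac=[0.2493 -0.9684]  S=[0.7880]  K=[-0.0712; -0.6054]  nu=[-2.2199]  x^+=[0.5617, -0.2248]  P^+=[0.2540 0.0904; 0.0904 0.2358]
step 3: x^-=[0.4988, -0.2248]  P^-=[0.3731 0.1604; 0.1604 0.2858]  H_jac=[0.9117 -0.4109]  S=[0.5782]  K=[0.4743; 0.0498]  nu=[2.1729]  x^+=[1.5293, -0.1167]  P^+=[0.2430 0.1467; 0.1467 0.2844]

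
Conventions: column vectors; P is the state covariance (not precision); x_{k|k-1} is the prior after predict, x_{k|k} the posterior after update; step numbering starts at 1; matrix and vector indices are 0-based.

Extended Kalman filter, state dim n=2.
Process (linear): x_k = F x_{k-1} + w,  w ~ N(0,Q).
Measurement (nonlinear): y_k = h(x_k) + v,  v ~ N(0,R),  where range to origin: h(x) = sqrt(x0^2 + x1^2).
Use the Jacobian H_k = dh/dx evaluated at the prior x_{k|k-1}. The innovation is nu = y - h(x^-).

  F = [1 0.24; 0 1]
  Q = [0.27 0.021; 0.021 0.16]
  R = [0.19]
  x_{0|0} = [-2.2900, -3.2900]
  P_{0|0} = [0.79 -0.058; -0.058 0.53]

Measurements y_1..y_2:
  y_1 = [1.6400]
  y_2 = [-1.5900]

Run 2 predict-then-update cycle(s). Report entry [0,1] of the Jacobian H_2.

step 1: x^-=[-3.0796, -3.2900]  P^-=[1.0627 0.0902; 0.0902 0.6900]  H_jac=[-0.6834 -0.7301]  S=[1.1441]  K=[-0.6923; -0.4942]  nu=[-2.8664]  x^+=[-1.0951, -1.8734]  P^+=[0.5143 -0.3012; -0.3012 0.4106]
step 2: x^-=[-1.5447, -1.8734]  P^-=[0.6634 -0.1817; -0.1817 0.5706]  H_jac=[-0.6362 -0.7716]  S=[0.6198]  K=[-0.4547; -0.5238]  nu=[-4.0181]  x^+=[0.2824, 0.2314]  P^+=[0.5352 -0.3293; -0.3293 0.4005]

H_jac[0,1] = -0.7716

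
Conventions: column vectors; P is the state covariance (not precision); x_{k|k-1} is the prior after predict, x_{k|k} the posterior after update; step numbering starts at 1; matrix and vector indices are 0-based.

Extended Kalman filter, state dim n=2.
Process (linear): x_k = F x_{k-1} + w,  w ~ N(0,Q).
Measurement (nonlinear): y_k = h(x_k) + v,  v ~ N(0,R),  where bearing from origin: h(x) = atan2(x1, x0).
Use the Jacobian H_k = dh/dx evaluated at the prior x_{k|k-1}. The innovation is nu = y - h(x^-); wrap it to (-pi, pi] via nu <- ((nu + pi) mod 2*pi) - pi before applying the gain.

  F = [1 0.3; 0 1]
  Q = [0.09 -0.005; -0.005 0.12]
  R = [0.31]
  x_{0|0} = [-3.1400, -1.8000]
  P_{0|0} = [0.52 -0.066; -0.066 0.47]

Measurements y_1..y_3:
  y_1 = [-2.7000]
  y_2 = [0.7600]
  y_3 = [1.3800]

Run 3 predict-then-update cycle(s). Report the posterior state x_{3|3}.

x_post = [-4.3497, -0.0528]

step 1: x^-=[-3.6800, -1.8000]  P^-=[0.6127 0.0700; 0.0700 0.5900]  H_jac=[0.1073 -0.2193]  S=[0.3421]  K=[0.1472; -0.3562]  nu=[-0.0133]  x^+=[-3.6820, -1.7953]  P^+=[0.6053 0.0879; 0.0879 0.5466]
step 2: x^-=[-4.2205, -1.7953]  P^-=[0.7972 0.2469; 0.2469 0.6666]  H_jac=[0.0853 -0.2006]  S=[0.3342]  K=[0.0554; -0.3371]  nu=[-2.7838]  x^+=[-4.3746, -0.8567]  P^+=[0.7962 0.2532; 0.2532 0.6286]
step 3: x^-=[-4.6316, -0.8567]  P^-=[1.0947 0.4367; 0.4367 0.7486]  H_jac=[0.0386 -0.2088]  S=[0.3372]  K=[-0.1450; -0.4134]  nu=[-1.9445]  x^+=[-4.3497, -0.0528]  P^+=[1.0876 0.4165; 0.4165 0.6910]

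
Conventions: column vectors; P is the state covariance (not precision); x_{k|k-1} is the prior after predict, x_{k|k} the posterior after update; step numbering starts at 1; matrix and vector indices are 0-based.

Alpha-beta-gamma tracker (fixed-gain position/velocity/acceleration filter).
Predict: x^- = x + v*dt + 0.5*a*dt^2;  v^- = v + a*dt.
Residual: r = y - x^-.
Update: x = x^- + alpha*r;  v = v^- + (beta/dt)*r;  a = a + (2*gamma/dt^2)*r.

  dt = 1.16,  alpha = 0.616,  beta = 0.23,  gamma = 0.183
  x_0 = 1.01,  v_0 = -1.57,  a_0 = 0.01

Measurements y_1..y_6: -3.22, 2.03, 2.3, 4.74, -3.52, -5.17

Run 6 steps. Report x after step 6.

step 1: x_pred=-0.8045  r=-2.4155  x^+=-2.2924  v^+=-2.0373  a^+=-0.6470
step 2: x_pred=-5.0911  r=7.1211  x^+=-0.7045  v^+=-1.3759  a^+=1.2899
step 3: x_pred=-1.4327  r=3.7327  x^+=0.8666  v^+=0.8604  a^+=2.3052
step 4: x_pred=3.4157  r=1.3243  x^+=4.2315  v^+=3.7971  a^+=2.6654
step 5: x_pred=10.4293  r=-13.9493  x^+=1.8365  v^+=4.1231  a^+=-1.1288
step 6: x_pred=5.8599  r=-11.0299  x^+=-0.9345  v^+=0.6268  a^+=-4.1289

x_post = -0.9345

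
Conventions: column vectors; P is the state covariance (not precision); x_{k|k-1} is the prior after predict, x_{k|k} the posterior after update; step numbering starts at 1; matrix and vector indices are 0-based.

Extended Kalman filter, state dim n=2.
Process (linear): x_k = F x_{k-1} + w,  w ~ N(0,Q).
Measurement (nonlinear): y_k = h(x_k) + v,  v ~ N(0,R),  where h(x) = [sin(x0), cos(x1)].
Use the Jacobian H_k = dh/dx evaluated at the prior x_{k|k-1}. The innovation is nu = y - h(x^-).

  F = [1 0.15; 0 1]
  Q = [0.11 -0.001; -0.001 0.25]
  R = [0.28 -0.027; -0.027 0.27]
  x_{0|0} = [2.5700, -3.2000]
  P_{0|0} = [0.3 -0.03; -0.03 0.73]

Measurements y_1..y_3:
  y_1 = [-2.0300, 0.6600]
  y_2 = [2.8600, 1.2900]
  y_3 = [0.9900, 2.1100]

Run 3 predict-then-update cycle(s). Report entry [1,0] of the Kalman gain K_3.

step 1: x^-=[2.0900, -3.2000]  P^-=[0.4174 0.0785; 0.0785 0.9800]  H_jac=[-0.4962 0.0000; 0.0000 -0.0584]  S=[0.3828 -0.0247; -0.0247 0.2733]  K=[-0.5454 -0.0661; -0.1160 -0.2198]  nu=[-2.8982, 1.6583]  x^+=[3.5610, -3.2284]  P^+=[0.3042 0.0535; 0.0535 0.9629]
step 2: x^-=[3.0768, -3.2284]  P^-=[0.4519 0.1969; 0.1969 1.2129]  H_jac=[-0.9979 0.0000; 0.0000 -0.0867]  S=[0.7300 -0.0100; -0.0100 0.2791]  K=[-0.6189 -0.0833; -0.2745 -0.3865]  nu=[2.7952, 2.2862]  x^+=[1.1566, -4.8792]  P^+=[0.1714 0.0666; 0.0666 1.1183]
step 3: x^-=[0.4247, -4.8792]  P^-=[0.3265 0.2333; 0.2333 1.3683]  H_jac=[0.9112 0.0000; 0.0000 -0.9861]  S=[0.5511 -0.2366; -0.2366 1.6006]  K=[0.5106 -0.0683; 0.0254 -0.8393]  nu=[0.5780, 1.9440]  x^+=[0.5871, -6.4960]  P^+=[0.1589 0.0327; 0.0327 0.2305]

K[1,0] = 0.0254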